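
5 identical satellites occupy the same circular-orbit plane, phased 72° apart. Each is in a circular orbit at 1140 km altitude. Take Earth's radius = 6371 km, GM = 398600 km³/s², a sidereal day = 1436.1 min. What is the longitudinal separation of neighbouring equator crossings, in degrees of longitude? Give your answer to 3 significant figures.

5.41°

Semi-major axis a = 6371 + 1140 = 7511 km. Period T = 2π√(a³/μ) = 2π√(7511³/398600) = 6478.3 s = 107.97 min.
Single-satellite node shift = (6478.3/86166) × 360° = 27.07°.
With 5 satellites evenly phased, successive equator crossings are 27.07/5 = 5.413° apart.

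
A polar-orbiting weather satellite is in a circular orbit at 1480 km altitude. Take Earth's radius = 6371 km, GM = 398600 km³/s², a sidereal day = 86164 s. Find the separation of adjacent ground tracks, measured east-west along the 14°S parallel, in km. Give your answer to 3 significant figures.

3120 km

Semi-major axis a = 6371 + 1480 = 7851 km. Period T = 2π√(a³/μ) = 2π√(7851³/398600) = 6923.1 s = 115.38 min.
Node shift per orbit = (6923.1/86164) × 360° = 28.93°.
Equatorial spacing = 28.93 × 111.2 km/° = 3216 km.
At 14° latitude, spacing = 3216 × cos(14°) = 3121 km.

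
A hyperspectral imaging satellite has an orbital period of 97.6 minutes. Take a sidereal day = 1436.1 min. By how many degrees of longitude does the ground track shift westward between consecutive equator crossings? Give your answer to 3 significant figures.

T = 97.6 min = 5856.0 s.
During one orbit Earth rotates (5856.0 / 86166) × 360° = 24.47°.

24.5°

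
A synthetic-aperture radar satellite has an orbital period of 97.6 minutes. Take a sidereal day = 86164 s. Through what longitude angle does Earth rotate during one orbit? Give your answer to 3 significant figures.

T = 97.6 min = 5856.0 s.
During one orbit Earth rotates (5856.0 / 86164) × 360° = 24.47°.

24.5°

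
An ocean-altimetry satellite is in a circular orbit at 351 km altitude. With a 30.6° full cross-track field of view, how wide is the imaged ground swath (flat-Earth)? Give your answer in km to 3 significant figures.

192 km

Half-angle = 30.6°/2 = 15.3°.
Swath width ≈ 2h·tan(θ/2) = 2 × 351 × tan(15.3°) = 192.0 km.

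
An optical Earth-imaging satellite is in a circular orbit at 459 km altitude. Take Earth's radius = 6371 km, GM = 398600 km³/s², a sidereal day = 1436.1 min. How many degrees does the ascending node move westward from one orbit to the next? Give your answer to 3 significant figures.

23.5°

Semi-major axis a = 6371 + 459 = 6830 km. Period T = 2π√(a³/μ) = 2π√(6830³/398600) = 5617.5 s = 93.62 min.
During one orbit Earth rotates (5617.5 / 86166) × 360° = 23.47°.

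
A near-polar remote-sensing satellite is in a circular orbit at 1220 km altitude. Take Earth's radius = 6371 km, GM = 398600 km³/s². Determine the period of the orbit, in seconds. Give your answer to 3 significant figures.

6580 seconds

Semi-major axis a = 6371 + 1220 = 7591 km. Period T = 2π√(a³/μ) = 2π√(7591³/398600) = 6582.0 s = 109.70 min.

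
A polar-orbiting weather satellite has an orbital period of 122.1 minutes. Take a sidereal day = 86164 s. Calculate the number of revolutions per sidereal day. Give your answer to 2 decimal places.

T = 122.1 min = 7326.0 s.
Orbits per sidereal day = 86164 / 7326.0 = 11.761.

11.76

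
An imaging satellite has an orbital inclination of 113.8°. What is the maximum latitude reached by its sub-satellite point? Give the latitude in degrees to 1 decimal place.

Retrograde orbit: the ground track reaches ±(180° − i) = ±(180 − 113.8) = ±66.2°.

66.2°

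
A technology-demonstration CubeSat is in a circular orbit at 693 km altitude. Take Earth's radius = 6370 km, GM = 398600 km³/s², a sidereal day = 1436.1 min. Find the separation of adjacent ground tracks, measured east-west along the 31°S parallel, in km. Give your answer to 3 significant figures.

Semi-major axis a = 6370 + 693 = 7063 km. Period T = 2π√(a³/μ) = 2π√(7063³/398600) = 5907.4 s = 98.46 min.
Node shift per orbit = (5907.4/86166) × 360° = 24.68°.
Equatorial spacing = 24.68 × 111.2 km/° = 2744 km.
At 31° latitude, spacing = 2744 × cos(31°) = 2352 km.

2350 km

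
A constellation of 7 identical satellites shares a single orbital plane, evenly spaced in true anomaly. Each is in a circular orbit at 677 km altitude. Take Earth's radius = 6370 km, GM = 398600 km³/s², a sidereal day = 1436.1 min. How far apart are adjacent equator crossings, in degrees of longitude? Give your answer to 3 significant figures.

3.51°

Semi-major axis a = 6370 + 677 = 7047 km. Period T = 2π√(a³/μ) = 2π√(7047³/398600) = 5887.3 s = 98.12 min.
Single-satellite node shift = (5887.3/86166) × 360° = 24.60°.
With 7 satellites evenly phased, successive equator crossings are 24.60/7 = 3.514° apart.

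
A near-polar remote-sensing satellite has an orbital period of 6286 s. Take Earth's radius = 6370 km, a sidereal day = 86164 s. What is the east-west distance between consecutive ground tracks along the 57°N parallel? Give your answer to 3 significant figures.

Node shift per orbit = (6286.0/86164) × 360° = 26.26°.
Equatorial spacing = 26.26 × 111.2 km/° = 2920 km.
At 57° latitude, spacing = 2920 × cos(57°) = 1590 km.

1590 km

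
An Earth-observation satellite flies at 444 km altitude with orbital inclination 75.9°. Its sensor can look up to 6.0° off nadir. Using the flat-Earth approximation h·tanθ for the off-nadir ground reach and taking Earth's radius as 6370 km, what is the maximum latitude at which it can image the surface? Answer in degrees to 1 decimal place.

For a prograde orbit the ground track reaches latitude ±i = ±75.9°.
Sensor half-swath on the ground ≈ 444·tan(6.0°) = 47 km = 0.42° of latitude.
Maximum observable latitude ≈ 75.9 + 0.42 = 76.3°.

76.3°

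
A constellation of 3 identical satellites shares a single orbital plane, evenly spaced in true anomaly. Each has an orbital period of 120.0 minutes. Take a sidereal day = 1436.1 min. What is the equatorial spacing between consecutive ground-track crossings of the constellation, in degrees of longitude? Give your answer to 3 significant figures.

10.0°

T = 120.0 min = 7200.0 s.
Single-satellite node shift = (7200.0/86166) × 360° = 30.08°.
With 3 satellites evenly phased, successive equator crossings are 30.08/3 = 10.027° apart.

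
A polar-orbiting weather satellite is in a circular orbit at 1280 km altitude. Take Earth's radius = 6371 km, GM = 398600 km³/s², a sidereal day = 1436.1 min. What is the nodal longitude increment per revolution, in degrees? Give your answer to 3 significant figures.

27.8°

Semi-major axis a = 6371 + 1280 = 7651 km. Period T = 2π√(a³/μ) = 2π√(7651³/398600) = 6660.2 s = 111.00 min.
During one orbit Earth rotates (6660.2 / 86166) × 360° = 27.83°.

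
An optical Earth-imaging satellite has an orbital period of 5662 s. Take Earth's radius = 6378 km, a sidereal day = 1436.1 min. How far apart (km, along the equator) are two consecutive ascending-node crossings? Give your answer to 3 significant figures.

During one orbit Earth rotates (5662.0 / 86166) × 360° = 23.66°.
At the equator that is 23.66° × (2π·6378/360) km/° = 23.66 × 111.3 = 2633 km.

2630 km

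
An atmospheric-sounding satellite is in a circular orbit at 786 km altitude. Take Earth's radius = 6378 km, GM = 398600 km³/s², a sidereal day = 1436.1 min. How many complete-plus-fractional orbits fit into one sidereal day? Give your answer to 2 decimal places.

Semi-major axis a = 6378 + 786 = 7164 km. Period T = 2π√(a³/μ) = 2π√(7164³/398600) = 6034.5 s = 100.58 min.
Orbits per sidereal day = 86166 / 6034.5 = 14.279.

14.28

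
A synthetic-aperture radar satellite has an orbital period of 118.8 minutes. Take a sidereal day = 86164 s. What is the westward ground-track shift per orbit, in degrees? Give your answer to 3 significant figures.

29.8°

T = 118.8 min = 7128.0 s.
During one orbit Earth rotates (7128.0 / 86164) × 360° = 29.78°.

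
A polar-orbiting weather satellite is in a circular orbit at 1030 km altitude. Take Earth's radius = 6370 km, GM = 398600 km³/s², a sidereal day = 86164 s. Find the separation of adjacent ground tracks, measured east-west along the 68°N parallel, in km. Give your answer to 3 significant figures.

1100 km

Semi-major axis a = 6370 + 1030 = 7400 km. Period T = 2π√(a³/μ) = 2π√(7400³/398600) = 6335.2 s = 105.59 min.
Node shift per orbit = (6335.2/86164) × 360° = 26.47°.
Equatorial spacing = 26.47 × 111.2 km/° = 2943 km.
At 68° latitude, spacing = 2943 × cos(68°) = 1102 km.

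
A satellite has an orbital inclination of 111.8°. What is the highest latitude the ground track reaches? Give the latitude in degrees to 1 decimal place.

68.2°

Retrograde orbit: the ground track reaches ±(180° − i) = ±(180 − 111.8) = ±68.2°.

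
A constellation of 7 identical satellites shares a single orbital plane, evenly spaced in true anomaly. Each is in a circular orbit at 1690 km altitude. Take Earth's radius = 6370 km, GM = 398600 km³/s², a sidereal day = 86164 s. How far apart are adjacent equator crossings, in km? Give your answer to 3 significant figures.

Semi-major axis a = 6370 + 1690 = 8060 km. Period T = 2π√(a³/μ) = 2π√(8060³/398600) = 7201.3 s = 120.02 min.
Single-satellite node shift = (7201.3/86164) × 360° = 30.09°.
With 7 satellites evenly phased, successive equator crossings are 30.09/7 = 4.298° apart.
That is 4.298 × 111.2 = 478 km at the equator.

478 km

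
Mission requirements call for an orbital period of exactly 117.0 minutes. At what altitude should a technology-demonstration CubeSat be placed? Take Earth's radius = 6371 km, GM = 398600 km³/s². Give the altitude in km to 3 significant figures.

T = 117.0 min = 7020.0 s.
From T = 2π√(a³/μ): a = (μ T²/4π²)^(1/3) = (398600 × 7020.0² / 4π²)^(1/3) = 7924 km.
Altitude h = a − R = 7924 − 6371 = 1553 km.

1550 km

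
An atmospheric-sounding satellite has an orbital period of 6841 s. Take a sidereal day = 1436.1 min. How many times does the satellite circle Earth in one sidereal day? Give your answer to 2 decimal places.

12.60

Orbits per sidereal day = 86166 / 6841.0 = 12.596.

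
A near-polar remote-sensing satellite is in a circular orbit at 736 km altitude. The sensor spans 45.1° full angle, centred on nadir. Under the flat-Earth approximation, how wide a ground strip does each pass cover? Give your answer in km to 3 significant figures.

Half-angle = 45.1°/2 = 22.55°.
Swath width ≈ 2h·tan(θ/2) = 2 × 736 × tan(22.55°) = 611.2 km.

611 km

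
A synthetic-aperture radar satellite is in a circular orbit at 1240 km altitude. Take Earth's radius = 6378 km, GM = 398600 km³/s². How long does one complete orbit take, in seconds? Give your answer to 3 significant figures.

Semi-major axis a = 6378 + 1240 = 7618 km. Period T = 2π√(a³/μ) = 2π√(7618³/398600) = 6617.2 s = 110.29 min.

6620 seconds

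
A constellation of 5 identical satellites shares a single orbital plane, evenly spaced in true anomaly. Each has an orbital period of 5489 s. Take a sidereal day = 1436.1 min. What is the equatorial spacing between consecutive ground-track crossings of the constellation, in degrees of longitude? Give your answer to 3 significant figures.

4.59°

Single-satellite node shift = (5489.0/86166) × 360° = 22.93°.
With 5 satellites evenly phased, successive equator crossings are 22.93/5 = 4.587° apart.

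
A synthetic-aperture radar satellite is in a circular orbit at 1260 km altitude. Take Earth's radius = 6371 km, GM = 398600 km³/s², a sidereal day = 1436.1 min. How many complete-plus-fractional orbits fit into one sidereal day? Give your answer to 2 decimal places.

Semi-major axis a = 6371 + 1260 = 7631 km. Period T = 2π√(a³/μ) = 2π√(7631³/398600) = 6634.1 s = 110.57 min.
Orbits per sidereal day = 86166 / 6634.1 = 12.988.

12.99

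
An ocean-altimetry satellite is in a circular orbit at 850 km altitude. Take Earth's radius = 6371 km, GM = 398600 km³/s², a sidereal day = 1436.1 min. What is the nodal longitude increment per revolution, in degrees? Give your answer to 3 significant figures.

Semi-major axis a = 6371 + 850 = 7221 km. Period T = 2π√(a³/μ) = 2π√(7221³/398600) = 6106.7 s = 101.78 min.
During one orbit Earth rotates (6106.7 / 86166) × 360° = 25.51°.

25.5°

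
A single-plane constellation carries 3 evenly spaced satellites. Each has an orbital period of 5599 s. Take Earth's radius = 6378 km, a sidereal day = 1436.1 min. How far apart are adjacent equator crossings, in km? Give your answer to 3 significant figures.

868 km

Single-satellite node shift = (5599.0/86166) × 360° = 23.39°.
With 3 satellites evenly phased, successive equator crossings are 23.39/3 = 7.798° apart.
That is 7.798 × 111.3 = 868 km at the equator.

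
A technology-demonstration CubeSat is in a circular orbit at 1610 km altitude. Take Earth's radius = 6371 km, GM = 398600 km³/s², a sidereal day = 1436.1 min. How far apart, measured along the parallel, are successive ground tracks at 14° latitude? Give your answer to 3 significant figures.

Semi-major axis a = 6371 + 1610 = 7981 km. Period T = 2π√(a³/μ) = 2π√(7981³/398600) = 7095.7 s = 118.26 min.
Node shift per orbit = (7095.7/86166) × 360° = 29.65°.
Equatorial spacing = 29.65 × 111.2 km/° = 3296 km.
At 14° latitude, spacing = 3296 × cos(14°) = 3199 km.

3200 km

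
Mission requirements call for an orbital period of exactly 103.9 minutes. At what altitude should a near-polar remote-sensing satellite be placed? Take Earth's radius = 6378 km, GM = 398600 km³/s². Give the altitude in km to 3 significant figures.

T = 103.9 min = 6234.0 s.
From T = 2π√(a³/μ): a = (μ T²/4π²)^(1/3) = (398600 × 6234.0² / 4π²)^(1/3) = 7321 km.
Altitude h = a − R = 7321 − 6378 = 943 km.

943 km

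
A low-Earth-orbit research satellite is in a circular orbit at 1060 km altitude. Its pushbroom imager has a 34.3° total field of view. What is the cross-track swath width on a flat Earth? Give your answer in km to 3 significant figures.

654 km

Half-angle = 34.3°/2 = 17.15°.
Swath width ≈ 2h·tan(θ/2) = 2 × 1060 × tan(17.15°) = 654.2 km.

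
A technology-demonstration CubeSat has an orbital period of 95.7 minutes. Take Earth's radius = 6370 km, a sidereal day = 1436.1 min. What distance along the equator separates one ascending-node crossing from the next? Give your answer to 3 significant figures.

T = 95.7 min = 5742.0 s.
During one orbit Earth rotates (5742.0 / 86166) × 360° = 23.99°.
At the equator that is 23.99° × (2π·6370/360) km/° = 23.99 × 111.2 = 2667 km.

2670 km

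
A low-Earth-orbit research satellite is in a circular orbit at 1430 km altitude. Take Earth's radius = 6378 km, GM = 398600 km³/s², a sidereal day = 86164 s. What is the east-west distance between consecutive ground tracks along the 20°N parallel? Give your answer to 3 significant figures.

3000 km

Semi-major axis a = 6378 + 1430 = 7808 km. Period T = 2π√(a³/μ) = 2π√(7808³/398600) = 6866.3 s = 114.44 min.
Node shift per orbit = (6866.3/86164) × 360° = 28.69°.
Equatorial spacing = 28.69 × 111.3 km/° = 3193 km.
At 20° latitude, spacing = 3193 × cos(20°) = 3001 km.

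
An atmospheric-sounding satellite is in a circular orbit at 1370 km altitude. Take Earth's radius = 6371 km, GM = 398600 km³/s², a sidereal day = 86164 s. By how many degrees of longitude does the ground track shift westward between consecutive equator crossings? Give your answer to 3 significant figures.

Semi-major axis a = 6371 + 1370 = 7741 km. Period T = 2π√(a³/μ) = 2π√(7741³/398600) = 6778.1 s = 112.97 min.
During one orbit Earth rotates (6778.1 / 86164) × 360° = 28.32°.

28.3°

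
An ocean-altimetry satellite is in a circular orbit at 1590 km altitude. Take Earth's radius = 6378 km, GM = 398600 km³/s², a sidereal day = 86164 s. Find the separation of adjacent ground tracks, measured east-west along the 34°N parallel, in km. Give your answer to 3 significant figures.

2730 km

Semi-major axis a = 6378 + 1590 = 7968 km. Period T = 2π√(a³/μ) = 2π√(7968³/398600) = 7078.4 s = 117.97 min.
Node shift per orbit = (7078.4/86164) × 360° = 29.57°.
Equatorial spacing = 29.57 × 111.3 km/° = 3292 km.
At 34° latitude, spacing = 3292 × cos(34°) = 2729 km.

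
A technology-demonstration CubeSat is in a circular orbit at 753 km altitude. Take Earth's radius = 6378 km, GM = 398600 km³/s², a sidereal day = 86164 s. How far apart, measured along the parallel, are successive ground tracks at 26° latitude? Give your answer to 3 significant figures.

2510 km

Semi-major axis a = 6378 + 753 = 7131 km. Period T = 2π√(a³/μ) = 2π√(7131³/398600) = 5992.9 s = 99.88 min.
Node shift per orbit = (5992.9/86164) × 360° = 25.04°.
Equatorial spacing = 25.04 × 111.3 km/° = 2787 km.
At 26° latitude, spacing = 2787 × cos(26°) = 2505 km.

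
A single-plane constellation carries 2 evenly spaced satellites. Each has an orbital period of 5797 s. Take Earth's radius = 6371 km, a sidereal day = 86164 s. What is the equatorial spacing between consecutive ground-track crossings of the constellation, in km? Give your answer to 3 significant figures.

Single-satellite node shift = (5797.0/86164) × 360° = 24.22°.
With 2 satellites evenly phased, successive equator crossings are 24.22/2 = 12.110° apart.
That is 12.110 × 111.2 = 1347 km at the equator.

1350 km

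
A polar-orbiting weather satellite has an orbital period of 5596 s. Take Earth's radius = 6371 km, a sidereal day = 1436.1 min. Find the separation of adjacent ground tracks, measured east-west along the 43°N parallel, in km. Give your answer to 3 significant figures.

Node shift per orbit = (5596.0/86166) × 360° = 23.38°.
Equatorial spacing = 23.38 × 111.2 km/° = 2600 km.
At 43° latitude, spacing = 2600 × cos(43°) = 1901 km.

1900 km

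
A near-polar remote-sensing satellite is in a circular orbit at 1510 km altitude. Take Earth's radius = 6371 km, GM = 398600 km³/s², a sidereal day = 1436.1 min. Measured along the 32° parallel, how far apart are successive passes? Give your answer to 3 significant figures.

Semi-major axis a = 6371 + 1510 = 7881 km. Period T = 2π√(a³/μ) = 2π√(7881³/398600) = 6962.8 s = 116.05 min.
Node shift per orbit = (6962.8/86166) × 360° = 29.09°.
Equatorial spacing = 29.09 × 111.2 km/° = 3235 km.
At 32° latitude, spacing = 3235 × cos(32°) = 2743 km.

2740 km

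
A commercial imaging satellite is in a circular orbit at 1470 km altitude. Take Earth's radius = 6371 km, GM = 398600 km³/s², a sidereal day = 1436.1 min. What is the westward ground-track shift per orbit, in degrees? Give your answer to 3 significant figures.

Semi-major axis a = 6371 + 1470 = 7841 km. Period T = 2π√(a³/μ) = 2π√(7841³/398600) = 6909.8 s = 115.16 min.
During one orbit Earth rotates (6909.8 / 86166) × 360° = 28.87°.

28.9°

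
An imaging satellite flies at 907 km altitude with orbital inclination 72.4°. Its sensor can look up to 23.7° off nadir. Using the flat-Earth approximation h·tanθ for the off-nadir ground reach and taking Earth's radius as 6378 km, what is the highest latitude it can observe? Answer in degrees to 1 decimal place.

For a prograde orbit the ground track reaches latitude ±i = ±72.4°.
Sensor half-swath on the ground ≈ 907·tan(23.7°) = 398 km = 3.58° of latitude.
Maximum observable latitude ≈ 72.4 + 3.58 = 76.0°.

76.0°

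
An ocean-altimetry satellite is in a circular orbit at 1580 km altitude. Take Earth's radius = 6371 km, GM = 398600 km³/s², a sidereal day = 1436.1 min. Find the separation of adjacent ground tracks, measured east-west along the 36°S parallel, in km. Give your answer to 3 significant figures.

2650 km

Semi-major axis a = 6371 + 1580 = 7951 km. Period T = 2π√(a³/μ) = 2π√(7951³/398600) = 7055.8 s = 117.60 min.
Node shift per orbit = (7055.8/86166) × 360° = 29.48°.
Equatorial spacing = 29.48 × 111.2 km/° = 3278 km.
At 36° latitude, spacing = 3278 × cos(36°) = 2652 km.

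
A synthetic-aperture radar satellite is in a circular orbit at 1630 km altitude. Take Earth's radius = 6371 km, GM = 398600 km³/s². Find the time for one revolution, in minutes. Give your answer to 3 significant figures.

119 min

Semi-major axis a = 6371 + 1630 = 8001 km. Period T = 2π√(a³/μ) = 2π√(8001³/398600) = 7122.4 s = 118.71 min.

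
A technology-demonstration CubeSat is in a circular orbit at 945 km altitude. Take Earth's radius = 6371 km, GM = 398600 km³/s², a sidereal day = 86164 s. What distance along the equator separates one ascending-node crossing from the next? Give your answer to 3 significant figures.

Semi-major axis a = 6371 + 945 = 7316 km. Period T = 2π√(a³/μ) = 2π√(7316³/398600) = 6227.6 s = 103.79 min.
During one orbit Earth rotates (6227.6 / 86164) × 360° = 26.02°.
At the equator that is 26.02° × (2π·6371/360) km/° = 26.02 × 111.2 = 2893 km.

2890 km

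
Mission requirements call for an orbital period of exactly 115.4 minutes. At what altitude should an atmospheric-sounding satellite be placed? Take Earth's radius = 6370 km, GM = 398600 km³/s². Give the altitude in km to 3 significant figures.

T = 115.4 min = 6924.0 s.
From T = 2π√(a³/μ): a = (μ T²/4π²)^(1/3) = (398600 × 6924.0² / 4π²)^(1/3) = 7852 km.
Altitude h = a − R = 7852 − 6370 = 1482 km.

1480 km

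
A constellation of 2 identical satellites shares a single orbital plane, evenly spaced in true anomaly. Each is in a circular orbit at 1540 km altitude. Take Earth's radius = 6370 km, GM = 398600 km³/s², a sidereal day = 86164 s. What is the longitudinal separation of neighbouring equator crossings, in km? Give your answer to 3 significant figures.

Semi-major axis a = 6370 + 1540 = 7910 km. Period T = 2π√(a³/μ) = 2π√(7910³/398600) = 7001.3 s = 116.69 min.
Single-satellite node shift = (7001.3/86164) × 360° = 29.25°.
With 2 satellites evenly phased, successive equator crossings are 29.25/2 = 14.626° apart.
That is 14.626 × 111.2 = 1626 km at the equator.

1630 km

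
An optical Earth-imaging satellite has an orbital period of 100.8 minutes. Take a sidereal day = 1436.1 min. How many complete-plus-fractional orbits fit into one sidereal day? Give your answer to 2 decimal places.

T = 100.8 min = 6048.0 s.
Orbits per sidereal day = 86166 / 6048.0 = 14.247.

14.25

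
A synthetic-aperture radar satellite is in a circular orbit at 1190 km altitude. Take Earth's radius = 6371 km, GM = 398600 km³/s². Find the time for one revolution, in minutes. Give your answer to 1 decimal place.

Semi-major axis a = 6371 + 1190 = 7561 km. Period T = 2π√(a³/μ) = 2π√(7561³/398600) = 6543.0 s = 109.05 min.

109.1 min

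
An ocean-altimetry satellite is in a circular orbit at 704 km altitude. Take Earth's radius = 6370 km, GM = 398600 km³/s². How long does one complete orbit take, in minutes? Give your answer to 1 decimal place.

98.7 min

Semi-major axis a = 6370 + 704 = 7074 km. Period T = 2π√(a³/μ) = 2π√(7074³/398600) = 5921.2 s = 98.69 min.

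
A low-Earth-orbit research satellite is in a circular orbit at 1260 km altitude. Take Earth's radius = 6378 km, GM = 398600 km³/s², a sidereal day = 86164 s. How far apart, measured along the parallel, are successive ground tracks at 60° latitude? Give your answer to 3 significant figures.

Semi-major axis a = 6378 + 1260 = 7638 km. Period T = 2π√(a³/μ) = 2π√(7638³/398600) = 6643.3 s = 110.72 min.
Node shift per orbit = (6643.3/86164) × 360° = 27.76°.
Equatorial spacing = 27.76 × 111.3 km/° = 3090 km.
At 60° latitude, spacing = 3090 × cos(60°) = 1545 km.

1540 km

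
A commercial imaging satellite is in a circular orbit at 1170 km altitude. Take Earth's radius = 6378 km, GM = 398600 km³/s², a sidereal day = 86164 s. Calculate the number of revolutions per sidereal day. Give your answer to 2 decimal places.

13.20

Semi-major axis a = 6378 + 1170 = 7548 km. Period T = 2π√(a³/μ) = 2π√(7548³/398600) = 6526.2 s = 108.77 min.
Orbits per sidereal day = 86164 / 6526.2 = 13.203.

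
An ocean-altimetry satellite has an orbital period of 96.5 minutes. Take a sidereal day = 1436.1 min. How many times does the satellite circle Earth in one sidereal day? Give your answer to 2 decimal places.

T = 96.5 min = 5790.0 s.
Orbits per sidereal day = 86166 / 5790.0 = 14.882.

14.88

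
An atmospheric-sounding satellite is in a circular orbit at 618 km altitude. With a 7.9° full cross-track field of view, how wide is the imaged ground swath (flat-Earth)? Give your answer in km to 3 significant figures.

Half-angle = 7.9°/2 = 3.95°.
Swath width ≈ 2h·tan(θ/2) = 2 × 618 × tan(3.95°) = 85.3 km.

85.3 km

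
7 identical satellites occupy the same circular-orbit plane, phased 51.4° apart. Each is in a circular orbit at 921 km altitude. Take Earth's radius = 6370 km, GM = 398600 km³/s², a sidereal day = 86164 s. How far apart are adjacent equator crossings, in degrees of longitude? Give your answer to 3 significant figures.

3.70°

Semi-major axis a = 6370 + 921 = 7291 km. Period T = 2π√(a³/μ) = 2π√(7291³/398600) = 6195.7 s = 103.26 min.
Single-satellite node shift = (6195.7/86164) × 360° = 25.89°.
With 7 satellites evenly phased, successive equator crossings are 25.89/7 = 3.698° apart.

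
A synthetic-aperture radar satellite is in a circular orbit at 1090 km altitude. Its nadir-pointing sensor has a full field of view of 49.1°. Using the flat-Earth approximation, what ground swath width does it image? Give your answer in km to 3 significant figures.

996 km

Half-angle = 49.1°/2 = 24.55°.
Swath width ≈ 2h·tan(θ/2) = 2 × 1090 × tan(24.55°) = 995.8 km.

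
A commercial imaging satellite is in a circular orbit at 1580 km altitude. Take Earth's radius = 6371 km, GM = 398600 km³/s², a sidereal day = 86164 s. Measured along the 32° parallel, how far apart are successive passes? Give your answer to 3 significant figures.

Semi-major axis a = 6371 + 1580 = 7951 km. Period T = 2π√(a³/μ) = 2π√(7951³/398600) = 7055.8 s = 117.60 min.
Node shift per orbit = (7055.8/86164) × 360° = 29.48°.
Equatorial spacing = 29.48 × 111.2 km/° = 3278 km.
At 32° latitude, spacing = 3278 × cos(32°) = 2780 km.

2780 km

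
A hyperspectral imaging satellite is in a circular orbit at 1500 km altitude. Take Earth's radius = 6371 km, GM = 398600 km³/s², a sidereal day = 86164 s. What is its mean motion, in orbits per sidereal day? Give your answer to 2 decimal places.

12.40

Semi-major axis a = 6371 + 1500 = 7871 km. Period T = 2π√(a³/μ) = 2π√(7871³/398600) = 6949.5 s = 115.83 min.
Orbits per sidereal day = 86164 / 6949.5 = 12.399.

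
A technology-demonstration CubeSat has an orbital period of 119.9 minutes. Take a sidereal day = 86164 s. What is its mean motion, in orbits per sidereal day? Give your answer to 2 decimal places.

T = 119.9 min = 7194.0 s.
Orbits per sidereal day = 86164 / 7194.0 = 11.977.

11.98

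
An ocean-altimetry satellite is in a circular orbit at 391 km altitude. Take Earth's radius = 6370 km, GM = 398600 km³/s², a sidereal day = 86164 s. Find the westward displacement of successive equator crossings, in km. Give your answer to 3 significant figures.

2570 km

Semi-major axis a = 6370 + 391 = 6761 km. Period T = 2π√(a³/μ) = 2π√(6761³/398600) = 5532.6 s = 92.21 min.
During one orbit Earth rotates (5532.6 / 86164) × 360° = 23.12°.
At the equator that is 23.12° × (2π·6370/360) km/° = 23.12 × 111.2 = 2570 km.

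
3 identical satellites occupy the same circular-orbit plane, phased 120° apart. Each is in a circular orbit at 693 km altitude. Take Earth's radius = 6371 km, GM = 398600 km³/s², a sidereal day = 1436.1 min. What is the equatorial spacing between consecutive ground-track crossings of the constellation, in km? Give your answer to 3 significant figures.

Semi-major axis a = 6371 + 693 = 7064 km. Period T = 2π√(a³/μ) = 2π√(7064³/398600) = 5908.6 s = 98.48 min.
Single-satellite node shift = (5908.6/86166) × 360° = 24.69°.
With 3 satellites evenly phased, successive equator crossings are 24.69/3 = 8.229° apart.
That is 8.229 × 111.2 = 915 km at the equator.

915 km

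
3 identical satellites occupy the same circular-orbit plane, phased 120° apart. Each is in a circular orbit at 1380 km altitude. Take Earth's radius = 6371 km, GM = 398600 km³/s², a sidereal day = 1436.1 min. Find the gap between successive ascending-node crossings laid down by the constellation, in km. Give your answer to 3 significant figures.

1050 km

Semi-major axis a = 6371 + 1380 = 7751 km. Period T = 2π√(a³/μ) = 2π√(7751³/398600) = 6791.2 s = 113.19 min.
Single-satellite node shift = (6791.2/86166) × 360° = 28.37°.
With 3 satellites evenly phased, successive equator crossings are 28.37/3 = 9.458° apart.
That is 9.458 × 111.2 = 1052 km at the equator.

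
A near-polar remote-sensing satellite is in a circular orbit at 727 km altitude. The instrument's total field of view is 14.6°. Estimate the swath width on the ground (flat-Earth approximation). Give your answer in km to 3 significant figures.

Half-angle = 14.6°/2 = 7.3°.
Swath width ≈ 2h·tan(θ/2) = 2 × 727 × tan(7.3°) = 186.3 km.

186 km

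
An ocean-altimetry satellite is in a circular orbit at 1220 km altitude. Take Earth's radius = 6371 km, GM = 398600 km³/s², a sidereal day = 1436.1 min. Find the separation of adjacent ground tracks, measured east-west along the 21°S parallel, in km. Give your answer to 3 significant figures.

Semi-major axis a = 6371 + 1220 = 7591 km. Period T = 2π√(a³/μ) = 2π√(7591³/398600) = 6582.0 s = 109.70 min.
Node shift per orbit = (6582.0/86166) × 360° = 27.50°.
Equatorial spacing = 27.50 × 111.2 km/° = 3058 km.
At 21° latitude, spacing = 3058 × cos(21°) = 2855 km.

2850 km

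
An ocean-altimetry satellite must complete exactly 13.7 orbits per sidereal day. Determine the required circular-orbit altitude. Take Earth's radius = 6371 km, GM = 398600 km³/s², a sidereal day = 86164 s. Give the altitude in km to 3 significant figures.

993 km

Required period T = 86164 / 13.7 = 6289.3 s.
From T = 2π√(a³/μ): a = (μ T²/4π²)^(1/3) = (398600 × 6289.3² / 4π²)^(1/3) = 7364 km.
Altitude h = a − R = 7364 − 6371 = 993 km.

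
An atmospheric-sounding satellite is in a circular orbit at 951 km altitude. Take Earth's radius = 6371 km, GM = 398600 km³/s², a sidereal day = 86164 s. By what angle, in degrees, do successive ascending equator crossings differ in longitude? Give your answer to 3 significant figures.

Semi-major axis a = 6371 + 951 = 7322 km. Period T = 2π√(a³/μ) = 2π√(7322³/398600) = 6235.3 s = 103.92 min.
During one orbit Earth rotates (6235.3 / 86164) × 360° = 26.05°.

26.1°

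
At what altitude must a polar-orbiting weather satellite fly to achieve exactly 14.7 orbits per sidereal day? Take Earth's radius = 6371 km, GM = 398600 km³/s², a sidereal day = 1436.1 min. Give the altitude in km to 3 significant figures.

655 km

Required period T = 86166 / 14.7 = 5861.6 s.
From T = 2π√(a³/μ): a = (μ T²/4π²)^(1/3) = (398600 × 5861.6² / 4π²)^(1/3) = 7026 km.
Altitude h = a − R = 7026 − 6371 = 655 km.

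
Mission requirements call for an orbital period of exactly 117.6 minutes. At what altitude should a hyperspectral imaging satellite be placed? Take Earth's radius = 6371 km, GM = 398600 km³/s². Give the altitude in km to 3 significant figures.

1580 km

T = 117.6 min = 7056.0 s.
From T = 2π√(a³/μ): a = (μ T²/4π²)^(1/3) = (398600 × 7056.0² / 4π²)^(1/3) = 7951 km.
Altitude h = a − R = 7951 − 6371 = 1580 km.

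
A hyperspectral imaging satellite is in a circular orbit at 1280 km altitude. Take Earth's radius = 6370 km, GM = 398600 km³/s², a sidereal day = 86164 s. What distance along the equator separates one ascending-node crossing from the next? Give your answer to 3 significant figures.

Semi-major axis a = 6370 + 1280 = 7650 km. Period T = 2π√(a³/μ) = 2π√(7650³/398600) = 6658.9 s = 110.98 min.
During one orbit Earth rotates (6658.9 / 86164) × 360° = 27.82°.
At the equator that is 27.82° × (2π·6370/360) km/° = 27.82 × 111.2 = 3093 km.

3090 km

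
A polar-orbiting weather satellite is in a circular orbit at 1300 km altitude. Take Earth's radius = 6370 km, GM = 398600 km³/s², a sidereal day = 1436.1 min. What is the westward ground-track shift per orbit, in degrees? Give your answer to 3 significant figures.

Semi-major axis a = 6370 + 1300 = 7670 km. Period T = 2π√(a³/μ) = 2π√(7670³/398600) = 6685.0 s = 111.42 min.
During one orbit Earth rotates (6685.0 / 86166) × 360° = 27.93°.

27.9°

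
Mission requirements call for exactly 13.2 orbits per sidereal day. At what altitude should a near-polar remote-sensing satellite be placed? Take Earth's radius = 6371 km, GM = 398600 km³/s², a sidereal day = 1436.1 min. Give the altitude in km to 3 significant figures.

1180 km

Required period T = 86166 / 13.2 = 6527.7 s.
From T = 2π√(a³/μ): a = (μ T²/4π²)^(1/3) = (398600 × 6527.7² / 4π²)^(1/3) = 7549 km.
Altitude h = a − R = 7549 − 6371 = 1178 km.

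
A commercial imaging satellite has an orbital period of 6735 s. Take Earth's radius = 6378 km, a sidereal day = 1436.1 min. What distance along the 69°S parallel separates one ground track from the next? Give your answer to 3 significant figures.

1120 km

Node shift per orbit = (6735.0/86166) × 360° = 28.14°.
Equatorial spacing = 28.14 × 111.3 km/° = 3132 km.
At 69° latitude, spacing = 3132 × cos(69°) = 1123 km.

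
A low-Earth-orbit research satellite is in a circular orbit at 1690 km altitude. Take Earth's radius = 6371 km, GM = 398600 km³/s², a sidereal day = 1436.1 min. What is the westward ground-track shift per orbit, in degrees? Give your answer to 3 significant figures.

30.1°

Semi-major axis a = 6371 + 1690 = 8061 km. Period T = 2π√(a³/μ) = 2π√(8061³/398600) = 7202.7 s = 120.04 min.
During one orbit Earth rotates (7202.7 / 86166) × 360° = 30.09°.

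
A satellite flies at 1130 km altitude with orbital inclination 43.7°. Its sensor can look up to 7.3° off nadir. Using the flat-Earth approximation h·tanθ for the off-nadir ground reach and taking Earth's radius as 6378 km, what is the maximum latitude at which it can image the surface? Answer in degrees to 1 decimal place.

45.0°

For a prograde orbit the ground track reaches latitude ±i = ±43.7°.
Sensor half-swath on the ground ≈ 1130·tan(7.3°) = 145 km = 1.30° of latitude.
Maximum observable latitude ≈ 43.7 + 1.30 = 45.0°.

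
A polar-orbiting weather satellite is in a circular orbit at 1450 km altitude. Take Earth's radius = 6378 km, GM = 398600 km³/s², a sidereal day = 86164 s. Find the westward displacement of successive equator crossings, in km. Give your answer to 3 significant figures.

Semi-major axis a = 6378 + 1450 = 7828 km. Period T = 2π√(a³/μ) = 2π√(7828³/398600) = 6892.7 s = 114.88 min.
During one orbit Earth rotates (6892.7 / 86164) × 360° = 28.80°.
At the equator that is 28.80° × (2π·6378/360) km/° = 28.80 × 111.3 = 3206 km.

3210 km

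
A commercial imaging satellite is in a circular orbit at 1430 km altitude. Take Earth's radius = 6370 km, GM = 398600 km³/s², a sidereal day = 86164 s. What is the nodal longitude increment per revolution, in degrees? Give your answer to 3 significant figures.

Semi-major axis a = 6370 + 1430 = 7800 km. Period T = 2π√(a³/μ) = 2π√(7800³/398600) = 6855.7 s = 114.26 min.
During one orbit Earth rotates (6855.7 / 86164) × 360° = 28.64°.

28.6°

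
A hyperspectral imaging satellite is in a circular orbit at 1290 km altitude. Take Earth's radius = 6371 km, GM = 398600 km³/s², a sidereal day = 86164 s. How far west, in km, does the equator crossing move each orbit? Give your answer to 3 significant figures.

Semi-major axis a = 6371 + 1290 = 7661 km. Period T = 2π√(a³/μ) = 2π√(7661³/398600) = 6673.3 s = 111.22 min.
During one orbit Earth rotates (6673.3 / 86164) × 360° = 27.88°.
At the equator that is 27.88° × (2π·6371/360) km/° = 27.88 × 111.2 = 3100 km.

3100 km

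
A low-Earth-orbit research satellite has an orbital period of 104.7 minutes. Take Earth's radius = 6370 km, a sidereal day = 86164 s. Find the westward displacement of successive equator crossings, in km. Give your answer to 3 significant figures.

T = 104.7 min = 6282.0 s.
During one orbit Earth rotates (6282.0 / 86164) × 360° = 26.25°.
At the equator that is 26.25° × (2π·6370/360) km/° = 26.25 × 111.2 = 2918 km.

2920 km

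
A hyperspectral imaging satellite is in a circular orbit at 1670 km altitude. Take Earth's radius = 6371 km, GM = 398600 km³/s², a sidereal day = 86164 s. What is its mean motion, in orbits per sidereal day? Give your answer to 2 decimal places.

Semi-major axis a = 6371 + 1670 = 8041 km. Period T = 2π√(a³/μ) = 2π√(8041³/398600) = 7175.9 s = 119.60 min.
Orbits per sidereal day = 86164 / 7175.9 = 12.007.

12.01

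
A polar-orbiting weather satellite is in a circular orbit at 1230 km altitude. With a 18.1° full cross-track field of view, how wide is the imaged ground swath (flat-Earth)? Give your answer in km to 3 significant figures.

392 km

Half-angle = 18.1°/2 = 9.05°.
Swath width ≈ 2h·tan(θ/2) = 2 × 1230 × tan(9.05°) = 391.8 km.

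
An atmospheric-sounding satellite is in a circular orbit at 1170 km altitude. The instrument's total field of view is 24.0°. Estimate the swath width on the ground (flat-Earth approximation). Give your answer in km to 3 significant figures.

Half-angle = 24.0°/2 = 12°.
Swath width ≈ 2h·tan(θ/2) = 2 × 1170 × tan(12°) = 497.4 km.

497 km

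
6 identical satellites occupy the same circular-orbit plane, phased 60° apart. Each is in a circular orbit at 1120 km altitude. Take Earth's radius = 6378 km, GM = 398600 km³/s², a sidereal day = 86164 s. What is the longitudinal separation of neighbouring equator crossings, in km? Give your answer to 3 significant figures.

Semi-major axis a = 6378 + 1120 = 7498 km. Period T = 2π√(a³/μ) = 2π√(7498³/398600) = 6461.4 s = 107.69 min.
Single-satellite node shift = (6461.4/86164) × 360° = 27.00°.
With 6 satellites evenly phased, successive equator crossings are 27.00/6 = 4.499° apart.
That is 4.499 × 111.3 = 501 km at the equator.

501 km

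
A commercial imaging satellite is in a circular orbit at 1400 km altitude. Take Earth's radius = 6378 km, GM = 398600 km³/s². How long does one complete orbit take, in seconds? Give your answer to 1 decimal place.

Semi-major axis a = 6378 + 1400 = 7778 km. Period T = 2π√(a³/μ) = 2π√(7778³/398600) = 6826.7 s = 113.78 min.

6826.7 seconds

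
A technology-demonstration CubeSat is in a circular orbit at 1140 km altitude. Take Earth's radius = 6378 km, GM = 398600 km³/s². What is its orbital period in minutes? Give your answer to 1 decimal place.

108.1 min

Semi-major axis a = 6378 + 1140 = 7518 km. Period T = 2π√(a³/μ) = 2π√(7518³/398600) = 6487.3 s = 108.12 min.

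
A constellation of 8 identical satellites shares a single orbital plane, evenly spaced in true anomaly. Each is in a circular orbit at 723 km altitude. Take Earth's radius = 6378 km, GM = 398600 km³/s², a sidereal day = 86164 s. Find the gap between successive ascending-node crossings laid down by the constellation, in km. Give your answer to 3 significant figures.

Semi-major axis a = 6378 + 723 = 7101 km. Period T = 2π√(a³/μ) = 2π√(7101³/398600) = 5955.1 s = 99.25 min.
Single-satellite node shift = (5955.1/86164) × 360° = 24.88°.
With 8 satellites evenly phased, successive equator crossings are 24.88/8 = 3.110° apart.
That is 3.110 × 111.3 = 346 km at the equator.

346 km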